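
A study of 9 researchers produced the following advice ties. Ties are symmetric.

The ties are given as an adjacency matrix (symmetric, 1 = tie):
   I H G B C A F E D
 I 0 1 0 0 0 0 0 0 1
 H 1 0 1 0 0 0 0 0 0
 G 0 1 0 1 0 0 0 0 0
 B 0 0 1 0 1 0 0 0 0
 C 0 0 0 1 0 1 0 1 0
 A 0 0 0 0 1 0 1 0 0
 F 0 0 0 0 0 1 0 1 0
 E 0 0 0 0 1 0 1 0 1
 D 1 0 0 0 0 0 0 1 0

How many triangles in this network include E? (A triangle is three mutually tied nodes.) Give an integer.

E's neighbors are C, D, and F, but none of them are tied to each other, so no triangle contains E.

0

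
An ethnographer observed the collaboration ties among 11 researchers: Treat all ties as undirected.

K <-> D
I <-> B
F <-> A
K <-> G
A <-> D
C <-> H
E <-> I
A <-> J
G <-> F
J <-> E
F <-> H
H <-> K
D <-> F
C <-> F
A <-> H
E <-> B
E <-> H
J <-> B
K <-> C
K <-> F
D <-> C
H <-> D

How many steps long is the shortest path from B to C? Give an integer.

One shortest route is B – E – H – C, which uses 3 edges, and at distance 2 from B we only reach {A, H}, which does not include C. So d(B,C) = 3.

3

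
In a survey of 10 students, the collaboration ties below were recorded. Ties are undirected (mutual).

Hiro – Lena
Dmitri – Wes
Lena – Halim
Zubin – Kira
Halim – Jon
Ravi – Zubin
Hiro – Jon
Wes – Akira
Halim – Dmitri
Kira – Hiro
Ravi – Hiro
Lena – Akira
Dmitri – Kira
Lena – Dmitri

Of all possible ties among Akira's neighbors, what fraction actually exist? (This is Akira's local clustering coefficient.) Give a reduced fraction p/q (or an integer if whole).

Akira's neighbors: Lena and Wes (k = 2).
Possible neighbor pairs: C(2,2) = 1. Edges among them: none → e = 0.
Clustering(Akira) = 0/1.

0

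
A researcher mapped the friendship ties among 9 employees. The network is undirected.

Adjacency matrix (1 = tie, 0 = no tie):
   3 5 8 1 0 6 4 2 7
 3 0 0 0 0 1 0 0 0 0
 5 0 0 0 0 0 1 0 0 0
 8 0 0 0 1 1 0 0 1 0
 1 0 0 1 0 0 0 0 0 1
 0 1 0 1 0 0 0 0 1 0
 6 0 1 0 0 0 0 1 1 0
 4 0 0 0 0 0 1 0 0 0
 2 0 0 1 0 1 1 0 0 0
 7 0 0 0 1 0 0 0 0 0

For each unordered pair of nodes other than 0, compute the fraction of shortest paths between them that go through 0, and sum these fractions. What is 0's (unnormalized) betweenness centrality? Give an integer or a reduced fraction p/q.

7

Pairs whose geodesics pass through 0 — 3–5: 1; 3–8: 1; 3–1: 1; 3–6: 1; 3–4: 1; 3–2: 1; 3–7: 1.
All other pairs contribute 0.
Summing the contributions gives betweenness(0) = 7.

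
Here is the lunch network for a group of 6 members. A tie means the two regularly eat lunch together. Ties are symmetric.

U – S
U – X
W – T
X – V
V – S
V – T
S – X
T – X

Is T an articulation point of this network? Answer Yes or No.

Removing T leaves {S, U, V, and X} with no path to {W}, so the network splits into 2 components. T is a cut vertex.

Yes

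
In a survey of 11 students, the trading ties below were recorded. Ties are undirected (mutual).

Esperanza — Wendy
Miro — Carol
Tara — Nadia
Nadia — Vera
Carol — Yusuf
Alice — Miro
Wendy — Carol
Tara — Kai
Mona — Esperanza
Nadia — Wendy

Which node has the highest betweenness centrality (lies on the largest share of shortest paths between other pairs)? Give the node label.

Unnormalized betweenness of each node: Alice:0, Carol:23, Esperanza:9, Kai:0, Miro:9, Mona:0, Nadia:23, Tara:9, Vera:0, Wendy:32, Yusuf:0.
Wendy has the largest value, 32, making it the main broker — the node through which the most shortest paths run.

Wendy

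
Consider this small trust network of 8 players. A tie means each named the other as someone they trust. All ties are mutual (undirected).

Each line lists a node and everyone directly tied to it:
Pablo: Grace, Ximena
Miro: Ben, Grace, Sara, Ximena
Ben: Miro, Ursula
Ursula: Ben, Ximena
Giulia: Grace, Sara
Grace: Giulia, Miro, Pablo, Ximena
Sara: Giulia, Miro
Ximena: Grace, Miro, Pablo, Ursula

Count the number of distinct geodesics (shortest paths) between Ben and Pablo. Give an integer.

The shortest distance is 3. The length-3 paths are: Ben–Miro–Ximena–Pablo; Ben–Ursula–Ximena–Pablo; Ben–Miro–Grace–Pablo.
That gives 3 distinct shortest paths.

3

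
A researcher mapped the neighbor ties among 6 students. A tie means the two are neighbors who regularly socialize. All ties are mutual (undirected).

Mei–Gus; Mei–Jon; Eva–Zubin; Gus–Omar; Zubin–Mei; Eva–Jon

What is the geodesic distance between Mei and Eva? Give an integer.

One shortest route is Mei – Jon – Eva, which uses 2 edges, and Mei and Eva are not directly tied, so nothing shorter exists. So d(Mei,Eva) = 2.

2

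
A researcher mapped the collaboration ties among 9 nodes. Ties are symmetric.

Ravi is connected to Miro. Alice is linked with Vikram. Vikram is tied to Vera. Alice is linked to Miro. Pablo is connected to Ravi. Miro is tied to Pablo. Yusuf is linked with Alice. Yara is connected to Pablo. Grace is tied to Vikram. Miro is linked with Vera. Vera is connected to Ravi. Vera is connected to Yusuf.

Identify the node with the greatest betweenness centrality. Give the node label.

Vera

Unnormalized betweenness of each node: Alice:9/2, Grace:0, Miro:25/3, Pablo:7, Ravi:3, Vera:19/2, Vikram:22/3, Yara:0, Yusuf:1/3.
Vera has the largest value, 19/2, making it the main broker — the node through which the most shortest paths run.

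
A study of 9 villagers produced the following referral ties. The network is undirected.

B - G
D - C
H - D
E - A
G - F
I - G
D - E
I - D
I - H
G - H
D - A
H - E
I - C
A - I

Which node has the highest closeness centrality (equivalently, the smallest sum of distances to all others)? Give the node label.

I

Farness (sum of distances to all others) for each node — A:15, B:19, C:16, D:13, E:15, F:19, G:12, H:12, I:11.
The smallest farness is 11, for I, so I has the highest closeness.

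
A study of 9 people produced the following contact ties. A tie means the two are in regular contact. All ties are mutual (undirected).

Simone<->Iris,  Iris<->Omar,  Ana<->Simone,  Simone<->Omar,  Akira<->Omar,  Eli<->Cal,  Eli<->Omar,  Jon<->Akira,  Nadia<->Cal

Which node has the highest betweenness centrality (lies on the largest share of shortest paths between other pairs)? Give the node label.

Omar

Unnormalized betweenness of each node: Akira:7, Ana:0, Cal:7, Eli:12, Iris:0, Jon:0, Nadia:0, Omar:21, Simone:7.
Omar has the largest value, 21, making it the main broker — the node through which the most shortest paths run.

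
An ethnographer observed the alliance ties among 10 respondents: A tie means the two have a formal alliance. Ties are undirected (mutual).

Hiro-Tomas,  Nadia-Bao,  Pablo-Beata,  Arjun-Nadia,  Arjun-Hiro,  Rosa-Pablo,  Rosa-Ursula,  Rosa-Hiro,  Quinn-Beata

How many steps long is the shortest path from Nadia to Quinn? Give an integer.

6

One shortest route is Nadia – Arjun – Hiro – Rosa – Pablo – Beata – Quinn, which uses 6 edges, and at distance 5 from Nadia we only reach {Beata}, which does not include Quinn. So d(Nadia,Quinn) = 6.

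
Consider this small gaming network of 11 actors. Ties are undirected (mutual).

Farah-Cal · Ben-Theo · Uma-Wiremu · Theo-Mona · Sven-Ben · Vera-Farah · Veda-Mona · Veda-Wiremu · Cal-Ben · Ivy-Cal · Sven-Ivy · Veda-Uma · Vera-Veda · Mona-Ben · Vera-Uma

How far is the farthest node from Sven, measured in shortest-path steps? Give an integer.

4

Distances from Sven: Ben:1, Cal:2, Farah:3, Ivy:1, Mona:2, Theo:2, Uma:4, Veda:3, Vera:4, Wiremu:4.
The largest is 4 (to Wiremu, Vera, and Uma), so the eccentricity of Sven is 4.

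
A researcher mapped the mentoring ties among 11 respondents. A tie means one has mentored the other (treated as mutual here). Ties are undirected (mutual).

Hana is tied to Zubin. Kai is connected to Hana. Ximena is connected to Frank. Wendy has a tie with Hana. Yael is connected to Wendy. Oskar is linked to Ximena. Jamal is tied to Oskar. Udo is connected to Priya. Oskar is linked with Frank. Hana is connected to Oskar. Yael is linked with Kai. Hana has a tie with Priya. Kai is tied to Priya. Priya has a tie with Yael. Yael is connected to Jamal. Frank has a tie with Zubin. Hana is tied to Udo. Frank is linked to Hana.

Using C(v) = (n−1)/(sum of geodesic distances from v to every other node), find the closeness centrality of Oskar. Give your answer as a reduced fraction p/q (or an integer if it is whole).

Distances from Oskar: Frank:1, Hana:1, Jamal:1, Kai:2, Priya:2, Udo:2, Wendy:2, Ximena:1, Yael:2, Zubin:2. Sum = 16.
n = 11, so closeness = 10/16 = 5/8.

5/8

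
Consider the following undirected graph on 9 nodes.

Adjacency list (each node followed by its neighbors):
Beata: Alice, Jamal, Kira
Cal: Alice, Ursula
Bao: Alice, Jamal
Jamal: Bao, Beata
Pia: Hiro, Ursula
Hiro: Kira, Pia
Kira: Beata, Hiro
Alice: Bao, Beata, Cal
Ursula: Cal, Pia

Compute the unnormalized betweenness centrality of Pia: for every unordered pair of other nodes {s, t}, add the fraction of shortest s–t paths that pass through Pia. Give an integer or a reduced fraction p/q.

Pairs whose geodesics pass through Pia — Kira–Ursula: 1; Hiro–Ursula: 1; Hiro–Cal: 1.
All other pairs contribute 0.
Summing the contributions gives betweenness(Pia) = 3.

3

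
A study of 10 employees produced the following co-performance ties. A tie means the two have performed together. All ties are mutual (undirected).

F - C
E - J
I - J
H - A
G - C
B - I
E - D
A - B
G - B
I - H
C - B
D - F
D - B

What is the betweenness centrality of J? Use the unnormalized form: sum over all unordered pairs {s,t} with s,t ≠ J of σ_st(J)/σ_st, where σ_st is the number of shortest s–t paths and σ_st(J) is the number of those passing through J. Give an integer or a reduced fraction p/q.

2

Pairs whose geodesics pass through J — E–H: 1; E–I: 1.
All other pairs contribute 0.
Summing the contributions gives betweenness(J) = 2.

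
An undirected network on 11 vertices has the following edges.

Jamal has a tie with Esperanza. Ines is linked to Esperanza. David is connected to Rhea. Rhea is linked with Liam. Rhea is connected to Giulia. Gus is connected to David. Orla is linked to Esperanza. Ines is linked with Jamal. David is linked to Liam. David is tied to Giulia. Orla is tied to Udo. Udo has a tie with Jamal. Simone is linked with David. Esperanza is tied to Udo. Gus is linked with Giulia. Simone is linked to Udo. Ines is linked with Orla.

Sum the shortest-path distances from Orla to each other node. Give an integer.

Distances from Orla: David:3, Esperanza:1, Giulia:4, Gus:4, Ines:1, Jamal:2, Liam:4, Rhea:4, Simone:2, Udo:1.
Sum = 3 + 1 + 4 + 4 + 1 + 2 + 4 + 4 + 2 + 1 = 26.

26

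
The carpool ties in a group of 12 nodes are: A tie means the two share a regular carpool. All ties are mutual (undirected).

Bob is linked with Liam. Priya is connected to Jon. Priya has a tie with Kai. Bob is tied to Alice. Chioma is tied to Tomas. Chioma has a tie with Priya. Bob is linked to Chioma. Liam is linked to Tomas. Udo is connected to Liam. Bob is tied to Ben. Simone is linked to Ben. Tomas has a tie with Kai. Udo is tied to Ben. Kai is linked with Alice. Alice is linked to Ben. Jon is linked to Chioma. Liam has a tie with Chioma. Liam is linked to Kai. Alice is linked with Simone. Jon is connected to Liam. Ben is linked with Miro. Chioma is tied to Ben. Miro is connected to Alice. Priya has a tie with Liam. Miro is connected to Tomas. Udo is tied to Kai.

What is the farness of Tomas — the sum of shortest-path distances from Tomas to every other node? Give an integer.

Distances from Tomas: Alice:2, Ben:2, Bob:2, Chioma:1, Jon:2, Kai:1, Liam:1, Miro:1, Priya:2, Simone:3, Udo:2.
Sum = 2 + 2 + 2 + 1 + 2 + 1 + 1 + 1 + 2 + 3 + 2 = 19.

19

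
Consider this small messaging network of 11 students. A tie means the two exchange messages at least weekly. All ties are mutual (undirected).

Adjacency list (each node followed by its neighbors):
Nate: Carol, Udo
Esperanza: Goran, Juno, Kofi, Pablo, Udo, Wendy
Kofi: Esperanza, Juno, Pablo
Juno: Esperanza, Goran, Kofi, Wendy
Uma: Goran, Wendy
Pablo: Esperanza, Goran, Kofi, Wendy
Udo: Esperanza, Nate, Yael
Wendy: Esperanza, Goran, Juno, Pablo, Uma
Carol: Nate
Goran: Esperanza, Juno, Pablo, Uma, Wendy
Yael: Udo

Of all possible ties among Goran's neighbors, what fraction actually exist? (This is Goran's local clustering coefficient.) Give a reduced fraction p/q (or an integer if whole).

Goran's neighbors: Esperanza, Juno, Pablo, Uma, and Wendy (k = 5).
Possible neighbor pairs: C(5,2) = 10. Edges among them: Esperanza–Juno, Esperanza–Pablo, Esperanza–Wendy, Juno–Wendy, Pablo–Wendy, Uma–Wendy → e = 6.
Clustering(Goran) = 6/10 = 3/5.

3/5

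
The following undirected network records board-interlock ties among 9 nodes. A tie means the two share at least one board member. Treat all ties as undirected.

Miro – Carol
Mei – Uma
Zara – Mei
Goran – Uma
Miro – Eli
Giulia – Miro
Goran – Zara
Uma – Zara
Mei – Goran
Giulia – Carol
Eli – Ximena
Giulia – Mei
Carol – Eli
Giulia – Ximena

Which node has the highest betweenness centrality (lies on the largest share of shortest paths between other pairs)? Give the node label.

Giulia

Unnormalized betweenness of each node: Carol:5/3, Eli:1, Giulia:17, Goran:0, Mei:15, Miro:5/3, Uma:0, Ximena:5/3, Zara:0.
Giulia has the largest value, 17, making it the main broker — the node through which the most shortest paths run.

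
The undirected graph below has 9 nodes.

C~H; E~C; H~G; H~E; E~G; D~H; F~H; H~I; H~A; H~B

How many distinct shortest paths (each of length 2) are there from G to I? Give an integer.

The shortest distance is 2, and the only length-2 path is G–H–I. So there is exactly 1 shortest path.

1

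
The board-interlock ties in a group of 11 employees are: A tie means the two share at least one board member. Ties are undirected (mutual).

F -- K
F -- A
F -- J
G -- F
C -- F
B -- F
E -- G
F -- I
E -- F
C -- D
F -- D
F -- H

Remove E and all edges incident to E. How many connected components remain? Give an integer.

1

E's neighbors (F and G) remain reachable from one another through other ties, so the rest of the network stays in one piece.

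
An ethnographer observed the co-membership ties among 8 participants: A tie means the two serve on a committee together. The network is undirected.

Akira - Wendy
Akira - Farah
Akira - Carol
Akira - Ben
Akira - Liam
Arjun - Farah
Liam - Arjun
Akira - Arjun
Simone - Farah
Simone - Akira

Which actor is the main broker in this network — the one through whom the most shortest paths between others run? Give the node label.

Unnormalized betweenness of each node: Akira:17, Arjun:1/2, Ben:0, Carol:0, Farah:1/2, Liam:0, Simone:0, Wendy:0.
Akira has the largest value, 17, making it the main broker — the node through which the most shortest paths run.

Akira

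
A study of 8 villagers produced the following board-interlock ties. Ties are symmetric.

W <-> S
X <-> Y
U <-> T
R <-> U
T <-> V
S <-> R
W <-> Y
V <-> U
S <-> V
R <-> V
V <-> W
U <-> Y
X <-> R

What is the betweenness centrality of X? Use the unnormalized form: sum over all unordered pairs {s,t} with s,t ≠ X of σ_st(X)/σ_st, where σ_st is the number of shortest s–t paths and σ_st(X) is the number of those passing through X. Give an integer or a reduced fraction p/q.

Pairs whose geodesics pass through X — Y–R: 1/2.
All other pairs contribute 0.
Summing the contributions gives betweenness(X) = 1/2.

1/2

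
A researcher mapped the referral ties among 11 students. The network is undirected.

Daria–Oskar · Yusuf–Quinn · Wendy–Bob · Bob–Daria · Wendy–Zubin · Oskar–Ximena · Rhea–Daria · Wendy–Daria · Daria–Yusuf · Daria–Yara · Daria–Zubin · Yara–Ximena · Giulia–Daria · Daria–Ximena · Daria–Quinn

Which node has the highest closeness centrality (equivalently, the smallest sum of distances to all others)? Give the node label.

Daria

Farness (sum of distances to all others) for each node — Bob:18, Daria:10, Giulia:19, Oskar:18, Quinn:18, Rhea:19, Wendy:17, Ximena:17, Yara:18, Yusuf:18, Zubin:18.
The smallest farness is 10, for Daria, so Daria has the highest closeness.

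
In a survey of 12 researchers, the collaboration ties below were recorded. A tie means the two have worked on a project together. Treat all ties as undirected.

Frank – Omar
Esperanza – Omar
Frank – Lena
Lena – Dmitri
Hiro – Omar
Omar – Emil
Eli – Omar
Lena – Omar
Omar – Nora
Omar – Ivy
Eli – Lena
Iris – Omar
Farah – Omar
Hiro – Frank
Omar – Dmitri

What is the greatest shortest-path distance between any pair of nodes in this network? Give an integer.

2

Eccentricity of each node (its greatest distance to any other): Dmitri:2, Eli:2, Emil:2, Esperanza:2, Farah:2, Frank:2, Hiro:2, Iris:2, Ivy:2, Lena:2, Nora:2, Omar:1.
The maximum eccentricity is 2, realized for instance by the pair Nora–Ivy via Nora – Omar – Ivy. So the diameter is 2.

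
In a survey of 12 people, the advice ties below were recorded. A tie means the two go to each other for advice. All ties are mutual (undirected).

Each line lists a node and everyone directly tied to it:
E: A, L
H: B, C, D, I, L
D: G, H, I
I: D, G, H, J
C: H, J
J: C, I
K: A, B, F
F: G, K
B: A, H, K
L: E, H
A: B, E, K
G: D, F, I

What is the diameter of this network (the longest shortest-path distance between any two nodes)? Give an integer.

4

Eccentricity of each node (its greatest distance to any other): A:4, B:3, C:4, D:3, E:4, F:4, G:4, H:3, I:3, J:4, K:4, L:4.
The maximum eccentricity is 4, realized for instance by the pair K–J via K – F – G – I – J. So the diameter is 4.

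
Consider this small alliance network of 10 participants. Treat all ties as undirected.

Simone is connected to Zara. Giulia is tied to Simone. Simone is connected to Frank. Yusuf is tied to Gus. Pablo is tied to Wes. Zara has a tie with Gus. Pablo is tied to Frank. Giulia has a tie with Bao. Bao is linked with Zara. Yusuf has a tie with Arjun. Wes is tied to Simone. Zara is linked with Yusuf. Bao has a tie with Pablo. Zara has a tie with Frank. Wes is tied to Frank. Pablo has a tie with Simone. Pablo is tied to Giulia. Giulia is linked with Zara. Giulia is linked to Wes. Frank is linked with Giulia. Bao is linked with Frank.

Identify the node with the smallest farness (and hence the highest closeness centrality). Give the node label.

Zara

Farness (sum of distances to all others) for each node — Arjun:25, Bao:15, Frank:13, Giulia:13, Gus:18, Pablo:17, Simone:14, Wes:18, Yusuf:17, Zara:12.
The smallest farness is 12, for Zara, so Zara has the highest closeness.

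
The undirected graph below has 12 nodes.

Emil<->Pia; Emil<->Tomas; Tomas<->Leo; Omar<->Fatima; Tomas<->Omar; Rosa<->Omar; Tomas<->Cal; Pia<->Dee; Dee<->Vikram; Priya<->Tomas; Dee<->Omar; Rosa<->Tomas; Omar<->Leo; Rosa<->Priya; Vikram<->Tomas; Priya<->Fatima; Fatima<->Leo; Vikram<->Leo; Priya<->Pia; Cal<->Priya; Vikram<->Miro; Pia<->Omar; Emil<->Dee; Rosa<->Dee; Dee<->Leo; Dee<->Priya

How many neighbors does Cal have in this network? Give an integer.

Cal is directly tied to Priya and Tomas. That is 2 neighbors, so the degree of Cal is 2.

2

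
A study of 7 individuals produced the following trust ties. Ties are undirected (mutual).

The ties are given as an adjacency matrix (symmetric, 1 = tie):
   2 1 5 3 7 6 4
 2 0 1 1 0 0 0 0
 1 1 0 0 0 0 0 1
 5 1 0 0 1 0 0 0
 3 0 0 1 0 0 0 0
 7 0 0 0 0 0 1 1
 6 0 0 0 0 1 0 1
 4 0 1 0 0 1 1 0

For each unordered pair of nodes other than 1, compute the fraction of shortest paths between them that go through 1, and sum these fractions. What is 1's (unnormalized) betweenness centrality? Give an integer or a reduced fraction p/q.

9

Pairs whose geodesics pass through 1 — 2–7: 1; 2–6: 1; 2–4: 1; 5–7: 1; 5–6: 1; 5–4: 1; 3–7: 1; 3–6: 1; 3–4: 1.
All other pairs contribute 0.
Summing the contributions gives betweenness(1) = 9.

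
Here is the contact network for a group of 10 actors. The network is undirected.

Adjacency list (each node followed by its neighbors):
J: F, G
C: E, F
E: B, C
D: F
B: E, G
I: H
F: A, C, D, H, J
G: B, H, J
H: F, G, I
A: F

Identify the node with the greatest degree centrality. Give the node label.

Degrees — A:1, B:2, C:2, D:1, E:2, F:5, G:3, H:3, I:1, J:2.
The maximum is 5, attained only by F.

F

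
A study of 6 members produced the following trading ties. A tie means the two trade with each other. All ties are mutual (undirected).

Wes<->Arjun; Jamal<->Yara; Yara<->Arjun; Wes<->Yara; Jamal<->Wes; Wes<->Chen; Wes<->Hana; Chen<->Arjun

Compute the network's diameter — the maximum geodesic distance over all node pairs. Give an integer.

Eccentricity of each node (its greatest distance to any other): Arjun:2, Chen:2, Hana:2, Jamal:2, Wes:1, Yara:2.
The maximum eccentricity is 2, realized for instance by the pair Hana–Arjun via Hana – Wes – Arjun. So the diameter is 2.

2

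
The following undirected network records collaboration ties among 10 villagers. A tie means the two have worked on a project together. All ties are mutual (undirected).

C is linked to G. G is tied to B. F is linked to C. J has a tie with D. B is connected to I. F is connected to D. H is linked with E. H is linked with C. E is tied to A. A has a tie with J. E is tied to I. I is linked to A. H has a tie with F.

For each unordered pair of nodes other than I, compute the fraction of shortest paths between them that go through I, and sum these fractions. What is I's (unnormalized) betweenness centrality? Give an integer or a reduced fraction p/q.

Pairs whose geodesics pass through I — E–G: 1/2; E–B: 1; A–G: 1; A–B: 1; J–G: 1/2; J–B: 1; D–B: 1/2; H–B: 1/2.
All other pairs contribute 0.
Summing the contributions gives betweenness(I) = 6.

6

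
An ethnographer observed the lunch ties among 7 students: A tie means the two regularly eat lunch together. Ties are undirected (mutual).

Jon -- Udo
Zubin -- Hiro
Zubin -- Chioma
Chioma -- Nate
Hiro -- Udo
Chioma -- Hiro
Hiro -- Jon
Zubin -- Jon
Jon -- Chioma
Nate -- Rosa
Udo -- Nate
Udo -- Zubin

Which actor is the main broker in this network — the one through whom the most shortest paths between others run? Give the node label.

Unnormalized betweenness of each node: Chioma:3, Hiro:1/4, Jon:1/4, Nate:21/4, Rosa:0, Udo:3, Zubin:1/4.
Nate has the largest value, 21/4, making it the main broker — the node through which the most shortest paths run.

Nate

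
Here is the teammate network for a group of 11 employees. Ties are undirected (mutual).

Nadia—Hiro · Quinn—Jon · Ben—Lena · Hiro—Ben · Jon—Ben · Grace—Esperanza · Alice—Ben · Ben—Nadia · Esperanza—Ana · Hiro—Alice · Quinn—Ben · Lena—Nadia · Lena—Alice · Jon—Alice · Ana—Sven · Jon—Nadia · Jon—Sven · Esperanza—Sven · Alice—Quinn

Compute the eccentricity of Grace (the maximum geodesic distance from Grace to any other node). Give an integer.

Distances from Grace: Alice:4, Ana:2, Ben:4, Esperanza:1, Hiro:5, Jon:3, Lena:5, Nadia:4, Quinn:4, Sven:2.
The largest is 5 (to Lena and Hiro), so the eccentricity of Grace is 5.

5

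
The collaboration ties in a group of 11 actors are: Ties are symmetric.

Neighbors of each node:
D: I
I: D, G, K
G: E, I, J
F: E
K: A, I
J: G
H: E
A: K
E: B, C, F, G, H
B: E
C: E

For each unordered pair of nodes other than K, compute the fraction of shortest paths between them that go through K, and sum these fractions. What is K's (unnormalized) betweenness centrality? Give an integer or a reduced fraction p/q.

Pairs whose geodesics pass through K — I–A: 1; E–A: 1; B–A: 1; A–C: 1; A–F: 1; A–G: 1; A–J: 1; A–D: 1; A–H: 1.
All other pairs contribute 0.
Summing the contributions gives betweenness(K) = 9.

9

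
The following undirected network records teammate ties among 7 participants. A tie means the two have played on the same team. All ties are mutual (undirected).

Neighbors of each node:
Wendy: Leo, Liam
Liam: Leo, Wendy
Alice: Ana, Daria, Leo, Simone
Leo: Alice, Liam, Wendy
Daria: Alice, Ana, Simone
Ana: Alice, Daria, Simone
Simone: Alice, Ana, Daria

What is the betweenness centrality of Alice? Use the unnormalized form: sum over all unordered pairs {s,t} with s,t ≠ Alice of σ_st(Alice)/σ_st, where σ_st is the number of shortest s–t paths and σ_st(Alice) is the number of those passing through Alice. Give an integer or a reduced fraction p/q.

9

Pairs whose geodesics pass through Alice — Ana–Wendy: 1; Ana–Leo: 1; Ana–Liam: 1; Simone–Wendy: 1; Simone–Leo: 1; Simone–Liam: 1; Daria–Wendy: 1; Daria–Leo: 1; Daria–Liam: 1.
All other pairs contribute 0.
Summing the contributions gives betweenness(Alice) = 9.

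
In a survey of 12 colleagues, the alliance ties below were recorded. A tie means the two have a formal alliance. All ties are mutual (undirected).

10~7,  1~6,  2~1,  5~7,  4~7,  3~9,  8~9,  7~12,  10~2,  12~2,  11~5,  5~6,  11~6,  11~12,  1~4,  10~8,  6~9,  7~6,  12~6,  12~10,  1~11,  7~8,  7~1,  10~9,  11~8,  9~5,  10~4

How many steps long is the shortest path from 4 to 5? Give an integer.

One shortest route is 4 – 7 – 5, which uses 2 edges, and 4 and 5 are not directly tied, so nothing shorter exists. So d(4,5) = 2.

2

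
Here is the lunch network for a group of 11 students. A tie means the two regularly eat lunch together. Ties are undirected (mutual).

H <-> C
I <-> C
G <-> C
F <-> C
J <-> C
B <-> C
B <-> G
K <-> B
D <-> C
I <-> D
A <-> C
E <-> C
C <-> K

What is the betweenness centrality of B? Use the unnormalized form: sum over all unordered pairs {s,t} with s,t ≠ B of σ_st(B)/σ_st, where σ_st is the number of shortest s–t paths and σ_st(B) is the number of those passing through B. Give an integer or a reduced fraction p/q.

Pairs whose geodesics pass through B — K–G: 1/2.
All other pairs contribute 0.
Summing the contributions gives betweenness(B) = 1/2.

1/2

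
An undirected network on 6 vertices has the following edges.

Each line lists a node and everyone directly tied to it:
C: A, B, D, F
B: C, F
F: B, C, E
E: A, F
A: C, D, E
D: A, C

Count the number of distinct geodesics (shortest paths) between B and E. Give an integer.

1

The shortest distance is 2, and the only length-2 path is B–F–E. So there is exactly 1 shortest path.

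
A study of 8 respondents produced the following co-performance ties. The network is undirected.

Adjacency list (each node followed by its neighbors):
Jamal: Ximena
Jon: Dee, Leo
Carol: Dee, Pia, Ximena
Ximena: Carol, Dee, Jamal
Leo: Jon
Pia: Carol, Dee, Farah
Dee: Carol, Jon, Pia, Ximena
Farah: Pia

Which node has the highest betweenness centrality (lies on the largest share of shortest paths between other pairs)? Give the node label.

Dee

Unnormalized betweenness of each node: Carol:2, Dee:12, Farah:0, Jamal:0, Jon:6, Leo:0, Pia:6, Ximena:6.
Dee has the largest value, 12, making it the main broker — the node through which the most shortest paths run.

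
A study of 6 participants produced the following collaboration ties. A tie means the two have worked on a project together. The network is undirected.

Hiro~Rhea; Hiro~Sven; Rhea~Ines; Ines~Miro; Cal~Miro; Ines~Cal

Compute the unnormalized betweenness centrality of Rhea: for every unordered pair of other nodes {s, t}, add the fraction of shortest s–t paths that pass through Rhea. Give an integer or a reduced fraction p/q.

Pairs whose geodesics pass through Rhea — Sven–Ines: 1; Sven–Cal: 1; Sven–Miro: 1; Ines–Hiro: 1; Cal–Hiro: 1; Hiro–Miro: 1.
All other pairs contribute 0.
Summing the contributions gives betweenness(Rhea) = 6.

6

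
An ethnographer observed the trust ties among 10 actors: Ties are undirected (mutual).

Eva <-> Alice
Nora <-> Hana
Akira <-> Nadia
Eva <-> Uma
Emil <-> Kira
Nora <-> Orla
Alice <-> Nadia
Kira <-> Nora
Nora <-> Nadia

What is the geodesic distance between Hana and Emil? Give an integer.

One shortest route is Hana – Nora – Kira – Emil, which uses 3 edges, and at distance 2 from Hana we only reach {Kira, Nadia, Orla}, which does not include Emil. So d(Hana,Emil) = 3.

3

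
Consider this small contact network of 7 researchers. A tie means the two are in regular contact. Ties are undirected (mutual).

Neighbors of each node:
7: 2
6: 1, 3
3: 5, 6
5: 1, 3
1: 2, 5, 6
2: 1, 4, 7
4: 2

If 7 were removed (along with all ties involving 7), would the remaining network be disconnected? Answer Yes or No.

No

Even without 7, every remaining node can still reach every other (the residual graph is connected), so 7 is not a cut vertex.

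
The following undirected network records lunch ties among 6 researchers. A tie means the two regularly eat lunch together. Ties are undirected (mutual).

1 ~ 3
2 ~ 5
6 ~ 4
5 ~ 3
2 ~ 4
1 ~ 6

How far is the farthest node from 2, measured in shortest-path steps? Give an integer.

Distances from 2: 1:3, 3:2, 4:1, 5:1, 6:2.
The largest is 3 (to 1), so the eccentricity of 2 is 3.

3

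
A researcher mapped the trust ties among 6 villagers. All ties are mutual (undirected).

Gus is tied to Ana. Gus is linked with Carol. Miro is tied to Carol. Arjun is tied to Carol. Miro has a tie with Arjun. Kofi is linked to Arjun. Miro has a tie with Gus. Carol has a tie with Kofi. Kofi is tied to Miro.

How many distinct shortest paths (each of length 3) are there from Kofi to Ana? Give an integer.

2

The shortest distance is 3. The length-3 paths are: Kofi–Miro–Gus–Ana; Kofi–Carol–Gus–Ana.
That gives 2 distinct shortest paths.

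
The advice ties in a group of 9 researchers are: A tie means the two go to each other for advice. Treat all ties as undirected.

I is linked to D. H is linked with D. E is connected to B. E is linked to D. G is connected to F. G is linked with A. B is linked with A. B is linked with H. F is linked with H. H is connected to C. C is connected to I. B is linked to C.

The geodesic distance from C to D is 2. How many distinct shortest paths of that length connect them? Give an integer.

2

The shortest distance is 2. The length-2 paths are: C–I–D; C–H–D.
That gives 2 distinct shortest paths.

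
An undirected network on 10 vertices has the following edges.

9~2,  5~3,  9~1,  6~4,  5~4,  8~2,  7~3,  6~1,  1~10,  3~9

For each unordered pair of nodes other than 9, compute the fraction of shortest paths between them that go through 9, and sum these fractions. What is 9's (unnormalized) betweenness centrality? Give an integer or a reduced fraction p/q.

20

Pairs whose geodesics pass through 9 — 10–7: 1; 10–2: 1; 10–5: 1/2; 10–3: 1; 10–8: 1; 7–2: 1; 7–6: 1/2; 7–1: 1; 7–8: 1; 2–5: 1; 2–3: 1; 2–6: 1; 2–1: 1; 2–4: 2/2 … (+8 more pairs).
All other pairs contribute 0.
Summing the contributions gives betweenness(9) = 20.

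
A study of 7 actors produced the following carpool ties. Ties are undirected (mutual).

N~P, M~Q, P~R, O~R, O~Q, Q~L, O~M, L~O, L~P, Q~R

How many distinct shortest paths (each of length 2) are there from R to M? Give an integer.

The shortest distance is 2. The length-2 paths are: R–O–M; R–Q–M.
That gives 2 distinct shortest paths.

2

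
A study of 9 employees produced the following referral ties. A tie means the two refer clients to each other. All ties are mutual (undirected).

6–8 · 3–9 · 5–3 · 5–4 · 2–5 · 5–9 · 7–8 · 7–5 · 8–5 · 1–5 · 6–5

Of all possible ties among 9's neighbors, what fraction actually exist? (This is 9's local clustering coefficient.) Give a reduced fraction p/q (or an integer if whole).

9's neighbors: 3 and 5 (k = 2).
Possible neighbor pairs: C(2,2) = 1. Edges among them: 3–5 → e = 1.
Clustering(9) = 1/1.

1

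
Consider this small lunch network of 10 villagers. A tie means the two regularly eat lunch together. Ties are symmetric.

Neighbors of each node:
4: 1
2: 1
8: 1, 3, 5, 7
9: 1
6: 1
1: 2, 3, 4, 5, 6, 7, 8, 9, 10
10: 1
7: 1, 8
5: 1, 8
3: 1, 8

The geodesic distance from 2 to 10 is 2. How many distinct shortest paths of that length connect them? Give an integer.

1

The shortest distance is 2, and the only length-2 path is 2–1–10. So there is exactly 1 shortest path.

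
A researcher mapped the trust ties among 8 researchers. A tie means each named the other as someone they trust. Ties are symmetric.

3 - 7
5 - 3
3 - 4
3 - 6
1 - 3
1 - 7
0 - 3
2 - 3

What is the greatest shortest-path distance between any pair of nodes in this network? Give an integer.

Eccentricity of each node (its greatest distance to any other): 0:2, 1:2, 2:2, 3:1, 4:2, 5:2, 6:2, 7:2.
The maximum eccentricity is 2, realized for instance by the pair 6–7 via 6 – 3 – 7. So the diameter is 2.

2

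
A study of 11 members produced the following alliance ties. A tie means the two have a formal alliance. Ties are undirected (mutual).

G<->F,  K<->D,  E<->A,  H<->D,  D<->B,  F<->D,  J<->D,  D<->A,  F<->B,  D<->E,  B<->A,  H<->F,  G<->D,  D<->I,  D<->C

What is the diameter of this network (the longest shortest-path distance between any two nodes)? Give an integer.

Eccentricity of each node (its greatest distance to any other): A:2, B:2, C:2, D:1, E:2, F:2, G:2, H:2, I:2, J:2, K:2.
The maximum eccentricity is 2, realized for instance by the pair K–E via K – D – E. So the diameter is 2.

2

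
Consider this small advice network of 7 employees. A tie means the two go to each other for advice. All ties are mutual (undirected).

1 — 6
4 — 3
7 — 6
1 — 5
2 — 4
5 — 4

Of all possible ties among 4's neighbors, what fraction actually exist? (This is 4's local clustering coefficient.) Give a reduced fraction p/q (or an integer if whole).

0

4's neighbors: 2, 3, and 5 (k = 3).
Possible neighbor pairs: C(3,2) = 3. Edges among them: none → e = 0.
Clustering(4) = 0/3 = 0.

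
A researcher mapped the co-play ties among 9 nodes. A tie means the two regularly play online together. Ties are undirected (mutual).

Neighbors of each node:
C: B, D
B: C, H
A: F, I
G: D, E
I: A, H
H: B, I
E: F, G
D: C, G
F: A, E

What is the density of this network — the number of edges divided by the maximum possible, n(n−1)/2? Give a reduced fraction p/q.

1/4

There are 9 edges and 9 nodes, so the maximum possible is C(9,2) = 36.
Density = 9/36 = 1/4.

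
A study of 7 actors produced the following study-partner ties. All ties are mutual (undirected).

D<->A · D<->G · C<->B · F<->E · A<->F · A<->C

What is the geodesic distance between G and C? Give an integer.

One shortest route is G – D – A – C, which uses 3 edges, and at distance 2 from G we only reach {A}, which does not include C. So d(G,C) = 3.

3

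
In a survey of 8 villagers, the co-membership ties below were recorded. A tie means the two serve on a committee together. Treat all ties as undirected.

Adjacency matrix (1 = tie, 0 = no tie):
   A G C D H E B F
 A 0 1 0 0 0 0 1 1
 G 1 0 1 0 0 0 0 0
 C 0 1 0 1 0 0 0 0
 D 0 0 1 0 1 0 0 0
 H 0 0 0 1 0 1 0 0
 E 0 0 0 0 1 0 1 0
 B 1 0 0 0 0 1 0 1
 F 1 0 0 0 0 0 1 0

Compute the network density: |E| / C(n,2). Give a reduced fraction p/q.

There are 9 edges and 8 nodes, so the maximum possible is C(8,2) = 28.
Density = 9/28.

9/28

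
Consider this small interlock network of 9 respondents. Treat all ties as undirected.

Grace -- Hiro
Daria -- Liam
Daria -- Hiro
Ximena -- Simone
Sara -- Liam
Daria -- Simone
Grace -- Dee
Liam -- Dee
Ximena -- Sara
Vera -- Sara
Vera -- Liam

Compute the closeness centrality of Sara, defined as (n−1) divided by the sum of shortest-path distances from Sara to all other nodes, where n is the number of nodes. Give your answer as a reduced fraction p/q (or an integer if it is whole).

8/15

Distances from Sara: Daria:2, Dee:2, Grace:3, Hiro:3, Liam:1, Simone:2, Vera:1, Ximena:1. Sum = 15.
n = 9, so closeness = 8/15.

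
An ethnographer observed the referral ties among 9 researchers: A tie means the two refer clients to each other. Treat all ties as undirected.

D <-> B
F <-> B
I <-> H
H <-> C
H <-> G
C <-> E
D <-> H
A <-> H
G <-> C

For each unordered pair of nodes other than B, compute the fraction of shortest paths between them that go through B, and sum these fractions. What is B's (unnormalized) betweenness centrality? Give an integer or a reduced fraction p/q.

Pairs whose geodesics pass through B — H–F: 1; D–F: 1; A–F: 1; E–F: 1; G–F: 1; C–F: 1; I–F: 1.
All other pairs contribute 0.
Summing the contributions gives betweenness(B) = 7.

7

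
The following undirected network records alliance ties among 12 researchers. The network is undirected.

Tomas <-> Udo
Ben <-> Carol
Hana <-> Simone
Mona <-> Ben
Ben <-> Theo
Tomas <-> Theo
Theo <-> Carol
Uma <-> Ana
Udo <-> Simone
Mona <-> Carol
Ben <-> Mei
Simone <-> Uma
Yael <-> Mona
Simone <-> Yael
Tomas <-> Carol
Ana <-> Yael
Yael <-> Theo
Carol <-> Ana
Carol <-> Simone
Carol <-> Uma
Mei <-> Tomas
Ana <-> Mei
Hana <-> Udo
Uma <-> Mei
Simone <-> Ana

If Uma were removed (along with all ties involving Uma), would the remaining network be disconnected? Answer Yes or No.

Even without Uma, every remaining node can still reach every other (the residual graph is connected), so Uma is not a cut vertex.

No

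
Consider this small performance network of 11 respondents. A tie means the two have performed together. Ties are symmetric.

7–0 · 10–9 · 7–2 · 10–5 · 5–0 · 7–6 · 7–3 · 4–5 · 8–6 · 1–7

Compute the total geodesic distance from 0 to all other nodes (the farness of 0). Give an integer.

Distances from 0: 1:2, 2:2, 3:2, 4:2, 5:1, 6:2, 7:1, 8:3, 9:3, 10:2.
Sum = 2 + 2 + 2 + 2 + 1 + 2 + 1 + 3 + 3 + 2 = 20.

20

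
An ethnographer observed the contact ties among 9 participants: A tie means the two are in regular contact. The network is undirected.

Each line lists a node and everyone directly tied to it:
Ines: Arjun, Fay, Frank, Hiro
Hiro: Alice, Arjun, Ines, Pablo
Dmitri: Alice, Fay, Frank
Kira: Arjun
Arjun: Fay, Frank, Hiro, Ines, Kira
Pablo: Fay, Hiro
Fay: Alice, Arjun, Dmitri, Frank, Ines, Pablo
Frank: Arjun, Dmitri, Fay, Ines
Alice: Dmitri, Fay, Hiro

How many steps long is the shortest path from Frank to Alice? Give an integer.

One shortest route is Frank – Dmitri – Alice, which uses 2 edges, and Frank and Alice are not directly tied, so nothing shorter exists. So d(Frank,Alice) = 2.

2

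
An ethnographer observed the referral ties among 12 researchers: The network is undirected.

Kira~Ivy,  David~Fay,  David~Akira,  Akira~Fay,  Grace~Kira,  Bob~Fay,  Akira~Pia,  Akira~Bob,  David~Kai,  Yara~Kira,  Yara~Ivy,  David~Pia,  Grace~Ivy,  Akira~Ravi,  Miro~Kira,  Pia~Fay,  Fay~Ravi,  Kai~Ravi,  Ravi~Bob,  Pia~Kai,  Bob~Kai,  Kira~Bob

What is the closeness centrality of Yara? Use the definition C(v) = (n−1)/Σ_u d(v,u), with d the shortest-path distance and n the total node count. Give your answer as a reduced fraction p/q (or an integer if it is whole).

11/28

Distances from Yara: Akira:3, Bob:2, David:4, Fay:3, Grace:2, Ivy:1, Kai:3, Kira:1, Miro:2, Pia:4, Ravi:3. Sum = 28.
n = 12, so closeness = 11/28.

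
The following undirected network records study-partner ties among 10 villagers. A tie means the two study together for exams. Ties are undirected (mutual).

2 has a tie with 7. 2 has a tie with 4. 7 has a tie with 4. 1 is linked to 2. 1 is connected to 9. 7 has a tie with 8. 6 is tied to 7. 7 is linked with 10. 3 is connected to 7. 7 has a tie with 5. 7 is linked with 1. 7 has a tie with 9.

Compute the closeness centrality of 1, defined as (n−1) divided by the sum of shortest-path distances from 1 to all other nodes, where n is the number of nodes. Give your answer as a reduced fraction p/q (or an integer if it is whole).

3/5

Distances from 1: 2:1, 3:2, 4:2, 5:2, 6:2, 7:1, 8:2, 9:1, 10:2. Sum = 15.
n = 10, so closeness = 9/15 = 3/5.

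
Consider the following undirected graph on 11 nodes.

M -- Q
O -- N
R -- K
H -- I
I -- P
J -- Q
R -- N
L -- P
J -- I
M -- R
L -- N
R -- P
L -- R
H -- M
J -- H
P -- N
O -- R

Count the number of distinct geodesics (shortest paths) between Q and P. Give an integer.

2

The shortest distance is 3. The length-3 paths are: Q–M–R–P; Q–J–I–P.
That gives 2 distinct shortest paths.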